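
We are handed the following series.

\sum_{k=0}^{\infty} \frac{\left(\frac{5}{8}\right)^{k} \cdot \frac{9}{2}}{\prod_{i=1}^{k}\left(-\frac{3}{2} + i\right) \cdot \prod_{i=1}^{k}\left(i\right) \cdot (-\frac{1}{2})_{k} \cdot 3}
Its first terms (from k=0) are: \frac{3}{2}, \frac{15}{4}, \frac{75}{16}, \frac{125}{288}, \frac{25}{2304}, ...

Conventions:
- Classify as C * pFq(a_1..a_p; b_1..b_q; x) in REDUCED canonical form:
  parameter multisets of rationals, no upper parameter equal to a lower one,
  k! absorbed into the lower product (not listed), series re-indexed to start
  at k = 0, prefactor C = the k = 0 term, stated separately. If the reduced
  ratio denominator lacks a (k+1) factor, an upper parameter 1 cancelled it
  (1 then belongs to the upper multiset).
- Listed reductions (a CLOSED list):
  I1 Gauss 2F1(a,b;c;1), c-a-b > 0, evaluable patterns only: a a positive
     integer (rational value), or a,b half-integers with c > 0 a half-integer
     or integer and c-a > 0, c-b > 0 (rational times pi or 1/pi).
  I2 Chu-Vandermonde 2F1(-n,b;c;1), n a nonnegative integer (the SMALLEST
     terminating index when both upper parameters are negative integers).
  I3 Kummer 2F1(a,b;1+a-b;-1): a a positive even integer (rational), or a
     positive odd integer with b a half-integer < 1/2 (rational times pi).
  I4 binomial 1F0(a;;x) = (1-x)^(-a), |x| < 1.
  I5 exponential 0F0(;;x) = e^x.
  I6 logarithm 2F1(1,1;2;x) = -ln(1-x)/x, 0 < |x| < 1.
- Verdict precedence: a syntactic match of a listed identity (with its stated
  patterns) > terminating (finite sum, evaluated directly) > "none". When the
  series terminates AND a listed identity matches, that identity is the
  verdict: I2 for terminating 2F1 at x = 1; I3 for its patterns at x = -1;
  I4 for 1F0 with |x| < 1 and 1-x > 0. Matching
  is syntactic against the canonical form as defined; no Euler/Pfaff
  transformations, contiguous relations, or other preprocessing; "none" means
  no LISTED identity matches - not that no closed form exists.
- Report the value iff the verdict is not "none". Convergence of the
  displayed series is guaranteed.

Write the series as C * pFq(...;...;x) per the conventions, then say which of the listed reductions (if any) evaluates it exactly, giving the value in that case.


Structural cue: t_0 = \frac{3}{2} here, and the product of the first k integers (C = 3/2) is k!.
Step ratio: r(k) = \frac{5}{8} * 1 / [(k-\frac{1}{2}) (k-\frac{1}{2}) (k+1)] - rational in k, leading ratio \frac{5}{8}; with t_0 = \frac{3}{2}, classification follows.

Reduced: x = \frac{5}{8}, 0F2, upper = {-}, lower = {-\frac{1}{2}, -\frac{1}{2}}, C = \frac{3}{2}. Verdict: none here - no I1-I6 shape fits x = \frac{5}{8} with lower {-\frac{1}{2}, -\frac{1}{2}}.


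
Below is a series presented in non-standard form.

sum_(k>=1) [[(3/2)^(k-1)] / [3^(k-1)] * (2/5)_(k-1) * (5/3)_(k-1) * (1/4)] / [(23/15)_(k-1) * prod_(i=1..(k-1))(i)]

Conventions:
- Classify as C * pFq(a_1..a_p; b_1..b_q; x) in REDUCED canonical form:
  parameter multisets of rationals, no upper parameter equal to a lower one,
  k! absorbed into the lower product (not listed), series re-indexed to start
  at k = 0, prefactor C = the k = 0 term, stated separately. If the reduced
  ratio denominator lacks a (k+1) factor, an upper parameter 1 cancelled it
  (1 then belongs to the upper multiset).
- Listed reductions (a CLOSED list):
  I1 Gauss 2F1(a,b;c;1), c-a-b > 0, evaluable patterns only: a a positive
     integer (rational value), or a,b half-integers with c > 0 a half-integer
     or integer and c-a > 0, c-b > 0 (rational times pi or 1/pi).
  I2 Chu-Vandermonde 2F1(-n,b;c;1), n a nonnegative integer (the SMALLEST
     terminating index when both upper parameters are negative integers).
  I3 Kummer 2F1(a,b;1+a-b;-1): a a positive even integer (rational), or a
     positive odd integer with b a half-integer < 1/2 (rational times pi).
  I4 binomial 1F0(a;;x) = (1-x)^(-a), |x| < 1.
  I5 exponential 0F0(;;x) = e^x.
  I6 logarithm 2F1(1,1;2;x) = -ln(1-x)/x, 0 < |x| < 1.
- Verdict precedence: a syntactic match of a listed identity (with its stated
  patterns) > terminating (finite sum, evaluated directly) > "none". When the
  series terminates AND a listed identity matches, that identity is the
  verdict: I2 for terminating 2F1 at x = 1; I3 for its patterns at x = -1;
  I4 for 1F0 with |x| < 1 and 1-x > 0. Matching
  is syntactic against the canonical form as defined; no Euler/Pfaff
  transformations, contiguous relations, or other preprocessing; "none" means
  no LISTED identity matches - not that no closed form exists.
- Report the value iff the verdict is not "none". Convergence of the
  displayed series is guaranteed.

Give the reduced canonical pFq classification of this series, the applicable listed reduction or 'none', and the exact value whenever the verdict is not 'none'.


Classification (C = 1/4): 2F1 with upper {2/5, 5/3}, lower {23/15}, argument x = 1/2. Verdict: none - at argument 1/2 the multisets {2/5, 5/3} ; {23/15} match no listed identity.

Key step: with t_0 = 1/4, the product of the first k integers (C = 1/4) is k!.
Ratio: r(k) = (1/2) * (k+2/5) (k+5/3) / [(k+23/15) (k+1)] - rational in k. x = (1/2); t_0 = 1/4; negate the roots.


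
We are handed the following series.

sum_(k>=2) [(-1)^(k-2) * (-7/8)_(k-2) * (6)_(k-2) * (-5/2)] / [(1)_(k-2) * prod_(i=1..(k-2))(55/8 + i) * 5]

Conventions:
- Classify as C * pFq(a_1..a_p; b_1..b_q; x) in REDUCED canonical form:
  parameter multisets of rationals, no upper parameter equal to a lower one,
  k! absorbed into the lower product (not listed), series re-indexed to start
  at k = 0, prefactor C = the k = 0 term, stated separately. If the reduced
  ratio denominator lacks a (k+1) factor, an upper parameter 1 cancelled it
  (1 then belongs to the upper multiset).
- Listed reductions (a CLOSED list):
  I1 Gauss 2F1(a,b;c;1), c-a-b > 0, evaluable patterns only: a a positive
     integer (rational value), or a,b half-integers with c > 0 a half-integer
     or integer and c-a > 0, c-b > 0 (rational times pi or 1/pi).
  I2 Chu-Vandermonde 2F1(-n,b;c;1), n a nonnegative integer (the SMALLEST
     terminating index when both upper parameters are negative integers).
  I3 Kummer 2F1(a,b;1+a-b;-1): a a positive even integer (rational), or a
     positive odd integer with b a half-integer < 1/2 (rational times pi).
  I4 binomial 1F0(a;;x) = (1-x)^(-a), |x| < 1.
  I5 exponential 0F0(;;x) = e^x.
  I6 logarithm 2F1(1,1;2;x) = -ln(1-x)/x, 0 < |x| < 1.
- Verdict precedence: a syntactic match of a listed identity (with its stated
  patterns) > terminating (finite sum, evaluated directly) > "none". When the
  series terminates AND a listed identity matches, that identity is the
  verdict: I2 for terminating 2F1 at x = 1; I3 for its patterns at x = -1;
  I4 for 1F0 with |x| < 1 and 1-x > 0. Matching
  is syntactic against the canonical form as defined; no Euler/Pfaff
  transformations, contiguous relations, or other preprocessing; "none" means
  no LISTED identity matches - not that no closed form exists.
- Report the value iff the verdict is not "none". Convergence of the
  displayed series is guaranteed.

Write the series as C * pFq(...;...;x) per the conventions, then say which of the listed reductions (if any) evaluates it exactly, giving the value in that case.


Classification (C = -1/2): 2F1 with upper {-7/8, 6}, lower {63/8}, argument x = -1. Verdict: Kummer (I3) fires (x = -1; c = 63/8 equals 1+a-b for upper {-7/8, 6}: listed pattern). Hence: -6721/8192.

Structural cue: x = (-1) and the lower running product (C = -1/2, x = -1) is a rising factorial.
Step ratio: r(k) = (-1) * (k-7/8) (k+6) / [(k+63/8) (k+1)] - poly over poly, x = (-1) from leading terms; C = -1/2 at k = 0.


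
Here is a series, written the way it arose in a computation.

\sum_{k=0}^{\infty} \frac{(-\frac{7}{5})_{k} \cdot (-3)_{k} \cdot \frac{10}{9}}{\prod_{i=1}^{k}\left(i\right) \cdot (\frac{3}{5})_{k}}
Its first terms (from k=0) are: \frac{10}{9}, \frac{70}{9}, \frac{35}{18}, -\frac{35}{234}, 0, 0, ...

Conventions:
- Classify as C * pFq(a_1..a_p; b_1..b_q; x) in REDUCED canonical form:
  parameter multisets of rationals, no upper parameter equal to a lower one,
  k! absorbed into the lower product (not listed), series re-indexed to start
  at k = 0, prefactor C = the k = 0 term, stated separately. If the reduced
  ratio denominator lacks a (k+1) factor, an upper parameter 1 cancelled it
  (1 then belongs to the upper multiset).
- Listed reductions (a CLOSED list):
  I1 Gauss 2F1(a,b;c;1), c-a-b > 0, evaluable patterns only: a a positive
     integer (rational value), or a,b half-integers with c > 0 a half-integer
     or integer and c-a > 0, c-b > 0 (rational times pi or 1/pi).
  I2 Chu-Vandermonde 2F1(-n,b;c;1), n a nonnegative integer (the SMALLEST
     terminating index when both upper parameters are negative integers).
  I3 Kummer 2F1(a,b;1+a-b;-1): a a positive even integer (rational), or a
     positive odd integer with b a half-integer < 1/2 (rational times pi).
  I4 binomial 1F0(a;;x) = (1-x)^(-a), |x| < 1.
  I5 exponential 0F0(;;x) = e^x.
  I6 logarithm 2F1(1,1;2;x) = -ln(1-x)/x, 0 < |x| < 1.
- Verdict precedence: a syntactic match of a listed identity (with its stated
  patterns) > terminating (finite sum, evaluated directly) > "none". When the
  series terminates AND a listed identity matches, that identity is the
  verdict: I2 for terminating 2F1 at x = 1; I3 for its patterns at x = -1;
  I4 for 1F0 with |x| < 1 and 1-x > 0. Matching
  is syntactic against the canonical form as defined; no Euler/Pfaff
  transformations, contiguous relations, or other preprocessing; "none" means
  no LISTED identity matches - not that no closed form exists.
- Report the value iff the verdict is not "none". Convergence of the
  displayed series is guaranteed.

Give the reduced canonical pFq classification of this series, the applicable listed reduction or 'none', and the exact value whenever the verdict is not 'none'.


Reduced: x = 1, 2F1, upper = {-3, -\frac{7}{5}}, lower = {\frac{3}{5}}, C = \frac{10}{9}. Verdict: Vandermonde's identity (I2) applies (terminating 2F1 at x = 1 with n = 3, b = -7/5, c = \frac{3}{5}). Its exact value is \frac{1250}{117}.

First insight: x = 1 and the product of the first k integers (C = 10/9) is k!.
Step ratio: r(k) = 1 * (k-3) (k-\frac{7}{5}) / [(k+\frac{3}{5}) (k+1)] ; factor over Q: parameters, x = 1, and C = \frac{10}{9}.


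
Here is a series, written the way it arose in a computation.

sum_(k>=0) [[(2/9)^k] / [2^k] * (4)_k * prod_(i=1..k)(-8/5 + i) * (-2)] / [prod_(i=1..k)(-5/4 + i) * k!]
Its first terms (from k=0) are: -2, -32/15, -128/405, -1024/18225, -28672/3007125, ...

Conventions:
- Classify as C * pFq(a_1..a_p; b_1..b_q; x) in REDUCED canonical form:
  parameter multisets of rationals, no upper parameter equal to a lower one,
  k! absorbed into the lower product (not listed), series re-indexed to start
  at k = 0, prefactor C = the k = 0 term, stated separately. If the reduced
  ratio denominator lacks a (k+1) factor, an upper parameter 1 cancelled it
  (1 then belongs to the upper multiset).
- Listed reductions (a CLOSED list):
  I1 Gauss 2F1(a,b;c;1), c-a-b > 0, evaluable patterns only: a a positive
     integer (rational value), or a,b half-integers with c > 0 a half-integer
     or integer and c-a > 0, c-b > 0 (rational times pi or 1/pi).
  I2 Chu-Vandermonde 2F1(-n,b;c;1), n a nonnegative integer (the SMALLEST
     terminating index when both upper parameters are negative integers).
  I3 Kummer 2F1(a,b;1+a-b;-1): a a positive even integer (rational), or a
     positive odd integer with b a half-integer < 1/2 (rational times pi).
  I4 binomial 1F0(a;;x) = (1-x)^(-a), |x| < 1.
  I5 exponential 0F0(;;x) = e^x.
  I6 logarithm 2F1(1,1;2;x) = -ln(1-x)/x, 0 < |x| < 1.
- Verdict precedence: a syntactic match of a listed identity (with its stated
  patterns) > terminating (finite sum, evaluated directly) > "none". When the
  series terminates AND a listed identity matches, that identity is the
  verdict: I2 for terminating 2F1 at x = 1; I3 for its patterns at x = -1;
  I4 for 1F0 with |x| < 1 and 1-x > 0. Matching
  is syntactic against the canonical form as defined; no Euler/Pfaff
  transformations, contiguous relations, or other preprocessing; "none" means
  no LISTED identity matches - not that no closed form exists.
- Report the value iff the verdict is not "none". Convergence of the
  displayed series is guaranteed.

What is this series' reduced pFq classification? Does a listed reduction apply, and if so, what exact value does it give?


x = 1/9 here; the reduced form reads 2F1, upper {-3/5, 4}, lower {-1/4}, C = -2. Verdict: no listed reduction: x = 1/9 and upper {-3/5, 4} fail every I1-I6 pattern.

Key observation: t_0 being -2, the two k-th powers (prefactor -2) combine into one argument.
Adjacent-term ratio: r(k) = (1/9) * (k-3/5) (k+4) / [(k-1/4) (k+1)] - poly over poly, x = (1/9) from leading terms; C = -2 at k = 0.


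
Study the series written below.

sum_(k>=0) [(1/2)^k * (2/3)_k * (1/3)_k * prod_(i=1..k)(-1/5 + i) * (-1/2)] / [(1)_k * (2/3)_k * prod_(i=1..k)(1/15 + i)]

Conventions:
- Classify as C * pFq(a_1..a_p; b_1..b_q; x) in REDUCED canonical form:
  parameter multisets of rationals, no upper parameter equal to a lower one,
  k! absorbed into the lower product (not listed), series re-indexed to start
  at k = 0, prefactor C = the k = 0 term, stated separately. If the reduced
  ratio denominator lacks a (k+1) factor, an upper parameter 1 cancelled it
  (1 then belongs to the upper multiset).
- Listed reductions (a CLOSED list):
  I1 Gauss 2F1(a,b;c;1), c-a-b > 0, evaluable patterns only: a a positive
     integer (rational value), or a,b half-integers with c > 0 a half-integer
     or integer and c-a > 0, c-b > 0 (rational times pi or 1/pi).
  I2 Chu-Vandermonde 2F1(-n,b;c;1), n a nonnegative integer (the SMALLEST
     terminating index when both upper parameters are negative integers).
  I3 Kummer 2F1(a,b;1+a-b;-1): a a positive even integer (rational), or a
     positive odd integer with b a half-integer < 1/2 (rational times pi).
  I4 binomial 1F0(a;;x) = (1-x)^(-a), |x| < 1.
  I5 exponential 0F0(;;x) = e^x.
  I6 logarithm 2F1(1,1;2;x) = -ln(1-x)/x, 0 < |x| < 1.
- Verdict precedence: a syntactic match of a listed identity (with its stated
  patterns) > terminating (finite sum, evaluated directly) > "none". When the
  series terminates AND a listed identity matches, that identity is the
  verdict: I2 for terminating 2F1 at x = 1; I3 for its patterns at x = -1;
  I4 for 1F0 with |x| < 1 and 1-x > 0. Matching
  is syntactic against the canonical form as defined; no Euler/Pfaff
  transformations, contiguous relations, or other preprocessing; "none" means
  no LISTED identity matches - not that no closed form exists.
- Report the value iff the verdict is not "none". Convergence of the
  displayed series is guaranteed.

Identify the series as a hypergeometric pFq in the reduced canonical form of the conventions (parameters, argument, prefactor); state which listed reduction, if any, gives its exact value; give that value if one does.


With C = -1/2: the canonical form is 2F1(1/3, 4/5; 16/15; 1/2). Verdict: none - at argument 1/2 the multisets {1/3, 4/5} ; {16/15} match no listed identity.

Key observation: with t_0 = -1/2, the lower running product (prefactor -1/2) is a rising factorial.
Consecutive-term ratio: r(k) = (1/2) * (k+1/3) (k+4/5) / [(k+16/15) (k+1)] - rational in k, leading ratio (1/2); with t_0 = -1/2, classification follows.


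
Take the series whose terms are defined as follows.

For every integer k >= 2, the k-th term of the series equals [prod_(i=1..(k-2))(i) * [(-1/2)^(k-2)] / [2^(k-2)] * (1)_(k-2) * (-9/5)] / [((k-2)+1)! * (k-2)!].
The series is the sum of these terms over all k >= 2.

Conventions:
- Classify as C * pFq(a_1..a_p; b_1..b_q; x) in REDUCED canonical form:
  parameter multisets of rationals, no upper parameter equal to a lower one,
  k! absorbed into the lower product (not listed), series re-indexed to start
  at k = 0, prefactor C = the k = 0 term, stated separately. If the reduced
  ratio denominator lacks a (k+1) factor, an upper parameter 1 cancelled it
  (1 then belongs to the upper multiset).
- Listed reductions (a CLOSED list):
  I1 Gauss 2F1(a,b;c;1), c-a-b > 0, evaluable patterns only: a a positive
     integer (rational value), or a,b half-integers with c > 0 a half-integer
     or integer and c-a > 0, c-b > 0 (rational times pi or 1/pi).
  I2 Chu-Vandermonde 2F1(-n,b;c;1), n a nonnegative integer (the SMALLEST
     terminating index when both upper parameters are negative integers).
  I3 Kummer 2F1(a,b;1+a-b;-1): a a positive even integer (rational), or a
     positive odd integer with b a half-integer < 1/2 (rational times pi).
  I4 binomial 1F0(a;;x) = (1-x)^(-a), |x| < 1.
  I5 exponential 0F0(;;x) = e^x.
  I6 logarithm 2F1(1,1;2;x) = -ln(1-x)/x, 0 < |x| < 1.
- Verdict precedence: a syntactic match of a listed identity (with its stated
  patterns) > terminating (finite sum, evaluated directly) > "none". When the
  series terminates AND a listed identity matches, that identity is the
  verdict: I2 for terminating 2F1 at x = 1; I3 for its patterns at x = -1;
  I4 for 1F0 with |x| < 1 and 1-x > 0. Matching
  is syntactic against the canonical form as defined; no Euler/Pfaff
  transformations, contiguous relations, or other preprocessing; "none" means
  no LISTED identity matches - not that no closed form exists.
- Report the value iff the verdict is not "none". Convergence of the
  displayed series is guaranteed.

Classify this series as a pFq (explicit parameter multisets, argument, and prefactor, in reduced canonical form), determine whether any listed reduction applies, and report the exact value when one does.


With C = -9/5: the canonical form is 2F1(1, 1; 2; -1/4). Verdict at x = -1/4: the I6 logarithm reduction matches (the logarithm: parameters (1,1;2), x = -1/4). Exact value: (-36/5) * ln(5/4).

Key step: t_0 being -9/5, the denominator's factorial ratio (C = -9/5) is a lower Pochhammer.
Adjacent-term ratio: r(k) = (-1/4) * (k+1) (k+1) / [(k+2) (k+1)] - poly over poly, x = (-1/4) from leading terms; C = -9/5 at k = 0.


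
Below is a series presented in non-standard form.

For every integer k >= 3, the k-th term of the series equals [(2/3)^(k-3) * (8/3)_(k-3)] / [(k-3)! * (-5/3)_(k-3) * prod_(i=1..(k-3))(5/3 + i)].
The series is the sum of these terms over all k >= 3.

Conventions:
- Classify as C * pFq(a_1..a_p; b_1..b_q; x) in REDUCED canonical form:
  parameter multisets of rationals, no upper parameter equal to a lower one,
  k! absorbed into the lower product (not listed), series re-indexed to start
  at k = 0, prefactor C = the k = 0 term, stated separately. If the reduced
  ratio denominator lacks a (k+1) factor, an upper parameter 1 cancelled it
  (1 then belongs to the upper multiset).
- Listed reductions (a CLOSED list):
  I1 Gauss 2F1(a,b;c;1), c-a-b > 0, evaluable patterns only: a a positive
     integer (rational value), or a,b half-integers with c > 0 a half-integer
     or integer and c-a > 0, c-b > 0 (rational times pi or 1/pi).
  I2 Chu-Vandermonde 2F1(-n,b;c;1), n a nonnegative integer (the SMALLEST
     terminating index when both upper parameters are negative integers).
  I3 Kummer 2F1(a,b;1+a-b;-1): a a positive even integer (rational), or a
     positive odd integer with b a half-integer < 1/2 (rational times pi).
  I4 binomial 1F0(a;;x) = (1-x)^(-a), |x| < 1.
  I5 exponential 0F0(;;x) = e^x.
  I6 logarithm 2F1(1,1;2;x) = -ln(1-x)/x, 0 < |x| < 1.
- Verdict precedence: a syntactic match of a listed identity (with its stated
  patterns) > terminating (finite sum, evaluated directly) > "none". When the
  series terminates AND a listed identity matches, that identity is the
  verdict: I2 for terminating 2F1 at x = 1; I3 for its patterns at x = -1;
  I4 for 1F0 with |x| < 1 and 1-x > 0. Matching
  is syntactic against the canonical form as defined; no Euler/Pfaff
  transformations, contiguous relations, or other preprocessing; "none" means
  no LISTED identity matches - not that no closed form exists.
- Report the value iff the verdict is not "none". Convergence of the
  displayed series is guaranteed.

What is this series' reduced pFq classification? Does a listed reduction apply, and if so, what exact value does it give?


Key step: t_0 = 1 here, and the lower running product (C = 1, x = 2/3) is a rising factorial.
Ratio: r(k) = (2/3) * 1 / [(k-5/3) (k+1)] - rational in k. x = (2/3); t_0 = 1; negate the roots.

Prefactor 1, argument 2/3: 0F1 with upper {-} over lower {-5/3}. Verdict: none. No listed pattern accepts 0F1(-; -5/3; 2/3).


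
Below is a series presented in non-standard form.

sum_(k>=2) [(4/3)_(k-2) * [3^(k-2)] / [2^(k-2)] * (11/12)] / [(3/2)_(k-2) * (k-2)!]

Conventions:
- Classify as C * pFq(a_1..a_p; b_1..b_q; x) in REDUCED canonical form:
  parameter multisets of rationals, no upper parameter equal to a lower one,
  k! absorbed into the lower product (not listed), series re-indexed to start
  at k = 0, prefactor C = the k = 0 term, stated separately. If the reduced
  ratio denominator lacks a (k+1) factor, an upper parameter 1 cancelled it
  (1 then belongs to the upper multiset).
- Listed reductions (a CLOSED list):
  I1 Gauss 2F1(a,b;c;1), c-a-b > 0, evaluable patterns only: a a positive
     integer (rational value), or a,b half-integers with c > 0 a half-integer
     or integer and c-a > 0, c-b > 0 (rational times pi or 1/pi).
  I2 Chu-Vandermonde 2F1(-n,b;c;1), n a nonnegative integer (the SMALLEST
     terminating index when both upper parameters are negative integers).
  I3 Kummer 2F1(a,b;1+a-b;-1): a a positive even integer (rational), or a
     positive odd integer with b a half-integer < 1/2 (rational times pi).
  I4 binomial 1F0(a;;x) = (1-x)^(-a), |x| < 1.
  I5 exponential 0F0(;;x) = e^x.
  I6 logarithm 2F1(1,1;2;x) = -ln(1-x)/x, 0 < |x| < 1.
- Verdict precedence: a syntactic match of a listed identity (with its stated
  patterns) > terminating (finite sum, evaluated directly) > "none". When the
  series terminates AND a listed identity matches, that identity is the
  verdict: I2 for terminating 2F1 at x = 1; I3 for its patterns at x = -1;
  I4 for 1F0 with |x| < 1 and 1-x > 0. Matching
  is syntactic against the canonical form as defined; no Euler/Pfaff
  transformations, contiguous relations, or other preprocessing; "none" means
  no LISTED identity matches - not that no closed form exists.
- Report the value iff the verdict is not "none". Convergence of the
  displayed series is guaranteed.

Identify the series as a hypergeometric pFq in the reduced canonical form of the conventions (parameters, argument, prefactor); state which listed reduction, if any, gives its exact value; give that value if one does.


The tell: x = (3/2) and the two k-th powers (C = 11/12, x = 3/2) combine into one argument.
Step ratio: r(k) = (3/2) * (k+4/3) / [(k+3/2) (k+1)] ; factor over Q: parameters, x = (3/2), and C = 11/12.

Classification (C = 11/12): 1F1 with upper {4/3}, lower {3/2}, argument x = 3/2. Verdict: none here - no I1-I6 shape fits x = 3/2 with lower {3/2}.


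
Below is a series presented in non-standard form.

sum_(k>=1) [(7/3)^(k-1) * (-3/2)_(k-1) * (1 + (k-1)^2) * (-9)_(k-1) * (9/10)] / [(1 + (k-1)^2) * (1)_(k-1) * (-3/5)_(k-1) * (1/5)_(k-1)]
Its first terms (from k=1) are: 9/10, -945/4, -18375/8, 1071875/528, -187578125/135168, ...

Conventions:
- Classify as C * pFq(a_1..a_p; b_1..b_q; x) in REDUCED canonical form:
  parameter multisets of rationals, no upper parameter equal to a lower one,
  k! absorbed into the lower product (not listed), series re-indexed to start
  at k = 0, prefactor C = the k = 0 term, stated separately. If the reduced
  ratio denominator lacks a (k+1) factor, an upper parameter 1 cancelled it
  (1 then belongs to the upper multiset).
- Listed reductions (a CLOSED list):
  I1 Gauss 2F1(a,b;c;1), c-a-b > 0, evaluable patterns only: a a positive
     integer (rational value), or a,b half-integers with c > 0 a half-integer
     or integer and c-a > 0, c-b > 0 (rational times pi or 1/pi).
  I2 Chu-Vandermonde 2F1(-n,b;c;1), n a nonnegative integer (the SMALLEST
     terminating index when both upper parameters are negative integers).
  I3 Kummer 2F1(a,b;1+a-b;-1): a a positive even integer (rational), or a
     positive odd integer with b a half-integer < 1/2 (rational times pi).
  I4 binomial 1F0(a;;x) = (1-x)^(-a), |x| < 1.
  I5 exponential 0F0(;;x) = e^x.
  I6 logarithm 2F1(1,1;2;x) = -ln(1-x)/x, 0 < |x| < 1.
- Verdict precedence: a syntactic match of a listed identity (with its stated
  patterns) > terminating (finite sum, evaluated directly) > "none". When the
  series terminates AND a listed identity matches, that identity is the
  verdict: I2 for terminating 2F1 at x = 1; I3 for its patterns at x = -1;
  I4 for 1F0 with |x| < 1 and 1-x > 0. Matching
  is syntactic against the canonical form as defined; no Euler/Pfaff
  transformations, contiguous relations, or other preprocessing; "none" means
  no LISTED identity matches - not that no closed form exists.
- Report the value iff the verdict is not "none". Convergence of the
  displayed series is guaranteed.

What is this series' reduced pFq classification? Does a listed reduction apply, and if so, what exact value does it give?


Classification (C = 9/10): 2F2 with upper {-9, -3/2}, lower {-3/5, 1/5}, argument x = 7/3. Verdict: terminating - the sum ends at index 9 because -9 is a negative integer; exact evaluation follows. Value: -646285871796540757998826763/448497330600663507271680.

First insight: with t_0 = 9/10, k^2 + 1 divides numerator and denominator alike; C = 9/10, x = 7/3 after cancelling.
Adjacent-term ratio: r(k) = (7/3) * (k-9) (k-3/2) / [(k-3/5) (k+1/5) (k+1)] - rational; roots negated = parameters, x = (7/3), C = 9/10.


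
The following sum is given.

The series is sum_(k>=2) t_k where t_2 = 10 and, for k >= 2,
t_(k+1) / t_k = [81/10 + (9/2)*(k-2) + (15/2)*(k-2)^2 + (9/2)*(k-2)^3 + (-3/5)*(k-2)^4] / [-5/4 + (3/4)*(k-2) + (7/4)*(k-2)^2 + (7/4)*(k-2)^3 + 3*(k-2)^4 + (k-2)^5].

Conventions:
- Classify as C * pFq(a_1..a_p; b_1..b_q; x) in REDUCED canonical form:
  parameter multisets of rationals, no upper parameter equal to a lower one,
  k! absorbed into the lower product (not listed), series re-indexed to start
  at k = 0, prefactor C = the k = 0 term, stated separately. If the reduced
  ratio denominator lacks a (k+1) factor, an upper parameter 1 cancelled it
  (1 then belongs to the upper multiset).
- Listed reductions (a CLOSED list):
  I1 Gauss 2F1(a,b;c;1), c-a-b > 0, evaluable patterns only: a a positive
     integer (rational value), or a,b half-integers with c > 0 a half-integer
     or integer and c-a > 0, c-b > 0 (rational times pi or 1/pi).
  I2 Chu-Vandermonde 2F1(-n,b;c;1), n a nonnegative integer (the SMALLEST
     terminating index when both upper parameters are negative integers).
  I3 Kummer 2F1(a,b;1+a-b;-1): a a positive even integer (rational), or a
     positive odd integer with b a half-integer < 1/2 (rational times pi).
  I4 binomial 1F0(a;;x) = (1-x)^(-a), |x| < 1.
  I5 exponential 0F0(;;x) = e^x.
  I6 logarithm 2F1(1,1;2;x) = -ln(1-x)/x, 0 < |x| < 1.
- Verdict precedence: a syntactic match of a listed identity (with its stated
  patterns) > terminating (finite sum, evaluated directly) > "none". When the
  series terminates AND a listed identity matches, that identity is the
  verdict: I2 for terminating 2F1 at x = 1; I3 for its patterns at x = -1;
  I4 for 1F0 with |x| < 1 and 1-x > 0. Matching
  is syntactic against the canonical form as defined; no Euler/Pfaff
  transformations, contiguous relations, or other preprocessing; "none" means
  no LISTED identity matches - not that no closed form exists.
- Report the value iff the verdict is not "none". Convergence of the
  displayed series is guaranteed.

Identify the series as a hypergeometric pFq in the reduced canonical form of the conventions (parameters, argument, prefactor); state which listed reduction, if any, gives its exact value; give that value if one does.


This is 10 * 2F2(-9, 3/2; -1/2, 5/2; -3/5) in reduced canonical form. Verdict: terminating - upper -9 stops the sum at k = 9; the 10 terms are added exactly. Sum: -10900776644087186/22102158203125.

The tell: t_0 being 10, the ratio is unreduced: k^2 + 1 divides both sides (prefactor 10).
Adjacent-term ratio: r(k) = (-3/5) * (k-9) (k+3/2) / [(k-1/2) (k+5/2) (k+1)] - rational in k. x = (-3/5); t_0 = 10; negate the roots.


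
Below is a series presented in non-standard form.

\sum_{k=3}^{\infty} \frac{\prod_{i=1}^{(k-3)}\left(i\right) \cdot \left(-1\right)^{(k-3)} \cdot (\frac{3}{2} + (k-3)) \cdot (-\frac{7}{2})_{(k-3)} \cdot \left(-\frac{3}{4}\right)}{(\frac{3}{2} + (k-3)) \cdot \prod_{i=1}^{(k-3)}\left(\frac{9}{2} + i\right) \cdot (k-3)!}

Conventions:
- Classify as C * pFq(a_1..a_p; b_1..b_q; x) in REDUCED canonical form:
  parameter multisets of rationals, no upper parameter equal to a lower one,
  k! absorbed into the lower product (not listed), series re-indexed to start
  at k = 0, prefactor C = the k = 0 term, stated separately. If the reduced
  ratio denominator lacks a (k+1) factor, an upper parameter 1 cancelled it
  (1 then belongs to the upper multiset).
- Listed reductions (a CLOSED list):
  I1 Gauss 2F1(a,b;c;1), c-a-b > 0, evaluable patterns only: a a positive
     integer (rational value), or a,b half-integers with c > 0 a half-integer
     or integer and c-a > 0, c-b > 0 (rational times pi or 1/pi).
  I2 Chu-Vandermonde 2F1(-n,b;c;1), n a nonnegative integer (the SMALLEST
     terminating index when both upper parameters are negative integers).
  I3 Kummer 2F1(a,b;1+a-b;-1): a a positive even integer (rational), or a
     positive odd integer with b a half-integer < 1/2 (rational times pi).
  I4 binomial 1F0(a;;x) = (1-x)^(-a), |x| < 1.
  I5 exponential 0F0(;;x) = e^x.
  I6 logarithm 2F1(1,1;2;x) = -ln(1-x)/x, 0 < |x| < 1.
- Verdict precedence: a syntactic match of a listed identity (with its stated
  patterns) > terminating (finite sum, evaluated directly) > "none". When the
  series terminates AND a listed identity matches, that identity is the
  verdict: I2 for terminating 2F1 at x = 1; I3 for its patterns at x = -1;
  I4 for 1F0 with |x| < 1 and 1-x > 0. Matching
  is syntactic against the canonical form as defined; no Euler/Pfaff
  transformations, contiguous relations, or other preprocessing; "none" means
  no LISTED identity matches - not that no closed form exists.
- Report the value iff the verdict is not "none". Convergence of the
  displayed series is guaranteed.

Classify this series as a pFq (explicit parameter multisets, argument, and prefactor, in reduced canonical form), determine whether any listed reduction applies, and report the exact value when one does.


This is -\frac{3}{4} * 2F1(-\frac{7}{2}, 1; \frac{11}{2}; -1) in reduced canonical form. Verdict: Kummer (I3) matches (x = -1; c = \frac{11}{2} equals 1+a-b for upper {-\frac{7}{2}, 1}: listed pattern). Hence: \left(-\frac{945}{2048}\right) \cdot \pi.

First insight: x = -1 and the factor k + 3/2 cancels (top and bottom), leaving C = -3/4, x = -1.
Ratio: r(k) = -1 * (k-\frac{7}{2}) (k+1) / [(k+\frac{11}{2}) (k+1)] - rational in k, leading ratio -1; with t_0 = -\frac{3}{4}, classification follows.


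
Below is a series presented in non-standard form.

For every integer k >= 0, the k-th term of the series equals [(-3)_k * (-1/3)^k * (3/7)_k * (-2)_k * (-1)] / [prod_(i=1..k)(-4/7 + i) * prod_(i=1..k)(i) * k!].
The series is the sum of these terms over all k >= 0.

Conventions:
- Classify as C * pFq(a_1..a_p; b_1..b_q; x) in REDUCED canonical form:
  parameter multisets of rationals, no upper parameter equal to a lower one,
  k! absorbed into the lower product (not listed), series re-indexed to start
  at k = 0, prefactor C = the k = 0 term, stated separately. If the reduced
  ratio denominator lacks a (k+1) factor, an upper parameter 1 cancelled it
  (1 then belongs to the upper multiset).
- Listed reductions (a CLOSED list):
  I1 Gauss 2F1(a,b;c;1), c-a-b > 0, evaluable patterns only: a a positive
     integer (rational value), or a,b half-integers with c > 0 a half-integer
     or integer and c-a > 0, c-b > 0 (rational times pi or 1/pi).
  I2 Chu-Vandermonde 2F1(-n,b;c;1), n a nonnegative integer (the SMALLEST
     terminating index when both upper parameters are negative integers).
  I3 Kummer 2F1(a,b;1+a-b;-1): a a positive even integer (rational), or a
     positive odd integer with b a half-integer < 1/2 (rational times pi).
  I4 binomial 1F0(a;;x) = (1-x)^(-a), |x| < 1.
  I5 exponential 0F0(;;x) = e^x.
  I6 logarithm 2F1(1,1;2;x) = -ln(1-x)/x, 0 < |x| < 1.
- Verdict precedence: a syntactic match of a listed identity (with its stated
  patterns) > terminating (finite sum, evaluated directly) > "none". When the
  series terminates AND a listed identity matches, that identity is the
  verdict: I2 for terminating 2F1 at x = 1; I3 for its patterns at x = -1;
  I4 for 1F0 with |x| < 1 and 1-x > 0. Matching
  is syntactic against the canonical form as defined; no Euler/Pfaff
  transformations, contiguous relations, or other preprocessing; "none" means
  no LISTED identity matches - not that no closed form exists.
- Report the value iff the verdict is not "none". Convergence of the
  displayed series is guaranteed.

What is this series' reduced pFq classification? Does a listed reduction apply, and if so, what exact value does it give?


Reduced: x = -1/3, 2F1, upper = {-3, -2}, lower = {1}, C = -1. Verdict: terminating - upper parameter -2 makes this a finite sum (last index 2), evaluated exactly. Its exact value is 2/3.

Key step: x = (-1/3) and the product of the first k integers (C = -1, x = -1/3) is k!.
Adjacent-term ratio: r(k) = (-1/3) * (k-3) (k-2) / [(k+1) (k+1)] ; factor over Q: parameters, x = (-1/3), and C = -1.


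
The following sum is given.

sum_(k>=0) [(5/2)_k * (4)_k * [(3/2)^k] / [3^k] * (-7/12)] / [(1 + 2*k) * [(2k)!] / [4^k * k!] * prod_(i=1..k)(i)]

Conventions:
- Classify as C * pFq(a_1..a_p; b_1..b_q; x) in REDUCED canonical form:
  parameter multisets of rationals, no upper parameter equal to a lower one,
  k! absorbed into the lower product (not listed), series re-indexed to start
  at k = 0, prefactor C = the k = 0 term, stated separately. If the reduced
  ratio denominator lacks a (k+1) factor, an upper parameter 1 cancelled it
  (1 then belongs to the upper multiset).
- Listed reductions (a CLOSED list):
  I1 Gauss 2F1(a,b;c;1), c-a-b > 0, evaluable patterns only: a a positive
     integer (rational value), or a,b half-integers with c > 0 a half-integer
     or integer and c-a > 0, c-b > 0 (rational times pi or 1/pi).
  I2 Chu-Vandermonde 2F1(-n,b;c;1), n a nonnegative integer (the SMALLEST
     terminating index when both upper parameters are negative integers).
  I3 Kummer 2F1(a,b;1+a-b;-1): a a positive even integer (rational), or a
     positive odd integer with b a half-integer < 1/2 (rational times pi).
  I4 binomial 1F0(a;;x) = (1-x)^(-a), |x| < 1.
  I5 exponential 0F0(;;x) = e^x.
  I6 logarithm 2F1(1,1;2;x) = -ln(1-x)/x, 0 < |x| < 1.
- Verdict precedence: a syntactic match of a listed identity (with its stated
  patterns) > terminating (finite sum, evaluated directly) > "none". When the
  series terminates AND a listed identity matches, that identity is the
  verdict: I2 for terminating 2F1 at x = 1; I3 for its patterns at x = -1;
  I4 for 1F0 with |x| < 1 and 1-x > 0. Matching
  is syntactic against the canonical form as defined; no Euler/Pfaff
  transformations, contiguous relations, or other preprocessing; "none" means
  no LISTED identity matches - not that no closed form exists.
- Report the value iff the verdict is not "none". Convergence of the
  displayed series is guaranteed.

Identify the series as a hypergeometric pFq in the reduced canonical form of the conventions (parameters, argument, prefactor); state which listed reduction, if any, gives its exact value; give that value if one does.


Canonical form: C = -7/12 times 2F1 with upper {5/2, 4}, lower {3/2}, x = 1/2. Verdict: no listed reduction: x = 1/2 and upper {5/2, 4} fail every I1-I6 pattern.

Key step: from the first term -7/12: the lower (2k+1) factor (prefactor -7/12) shifts a half-integer Pochhammer.
Ratio: r(k) = (1/2) * (k+5/2) (k+4) / [(k+3/2) (k+1)] - poly over poly, x = (1/2) from leading terms; C = -7/12 at k = 0.


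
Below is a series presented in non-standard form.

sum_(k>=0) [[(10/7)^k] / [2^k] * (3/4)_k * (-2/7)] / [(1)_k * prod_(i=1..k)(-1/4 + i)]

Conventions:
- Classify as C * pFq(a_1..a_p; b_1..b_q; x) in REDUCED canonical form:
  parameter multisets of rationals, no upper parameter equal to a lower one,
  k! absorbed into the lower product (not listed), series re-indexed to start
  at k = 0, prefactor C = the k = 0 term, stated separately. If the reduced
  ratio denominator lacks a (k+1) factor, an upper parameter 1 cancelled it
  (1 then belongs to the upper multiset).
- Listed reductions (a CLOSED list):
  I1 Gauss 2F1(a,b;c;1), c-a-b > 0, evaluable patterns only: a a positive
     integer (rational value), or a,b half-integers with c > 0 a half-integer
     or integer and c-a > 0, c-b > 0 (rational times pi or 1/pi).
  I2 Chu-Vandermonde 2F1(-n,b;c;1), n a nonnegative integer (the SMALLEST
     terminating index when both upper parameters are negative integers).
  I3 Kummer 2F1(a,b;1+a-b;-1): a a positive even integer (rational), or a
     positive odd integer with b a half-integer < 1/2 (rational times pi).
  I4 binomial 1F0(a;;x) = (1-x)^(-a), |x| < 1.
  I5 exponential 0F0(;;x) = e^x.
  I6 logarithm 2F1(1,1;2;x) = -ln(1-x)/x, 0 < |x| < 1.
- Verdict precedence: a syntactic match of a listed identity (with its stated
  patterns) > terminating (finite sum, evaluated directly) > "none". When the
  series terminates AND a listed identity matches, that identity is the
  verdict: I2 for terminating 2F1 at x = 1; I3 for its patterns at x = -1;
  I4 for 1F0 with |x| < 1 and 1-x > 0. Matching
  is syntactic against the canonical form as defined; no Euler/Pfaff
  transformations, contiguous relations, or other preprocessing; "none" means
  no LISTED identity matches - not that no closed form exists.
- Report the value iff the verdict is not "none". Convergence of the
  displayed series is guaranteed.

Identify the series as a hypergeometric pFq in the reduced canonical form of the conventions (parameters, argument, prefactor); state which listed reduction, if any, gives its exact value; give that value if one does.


At argument 5/7: a 0F0 with upper {-}, lower {-}, scaled by C = -2/7. Verdict: the I5 exponential reduction matches (the 0F0 exponential series at x = 5/7). Its exact value is (-2/7) * e^(5/7).

First insight: from the first term -2/7: the lower running product (C = -2/7) is a rising factorial.
Consecutive-term ratio: r(k) = (5/7) * 1 / [(k+1)] - rational in k, leading ratio (5/7); with t_0 = -2/7, classification follows.


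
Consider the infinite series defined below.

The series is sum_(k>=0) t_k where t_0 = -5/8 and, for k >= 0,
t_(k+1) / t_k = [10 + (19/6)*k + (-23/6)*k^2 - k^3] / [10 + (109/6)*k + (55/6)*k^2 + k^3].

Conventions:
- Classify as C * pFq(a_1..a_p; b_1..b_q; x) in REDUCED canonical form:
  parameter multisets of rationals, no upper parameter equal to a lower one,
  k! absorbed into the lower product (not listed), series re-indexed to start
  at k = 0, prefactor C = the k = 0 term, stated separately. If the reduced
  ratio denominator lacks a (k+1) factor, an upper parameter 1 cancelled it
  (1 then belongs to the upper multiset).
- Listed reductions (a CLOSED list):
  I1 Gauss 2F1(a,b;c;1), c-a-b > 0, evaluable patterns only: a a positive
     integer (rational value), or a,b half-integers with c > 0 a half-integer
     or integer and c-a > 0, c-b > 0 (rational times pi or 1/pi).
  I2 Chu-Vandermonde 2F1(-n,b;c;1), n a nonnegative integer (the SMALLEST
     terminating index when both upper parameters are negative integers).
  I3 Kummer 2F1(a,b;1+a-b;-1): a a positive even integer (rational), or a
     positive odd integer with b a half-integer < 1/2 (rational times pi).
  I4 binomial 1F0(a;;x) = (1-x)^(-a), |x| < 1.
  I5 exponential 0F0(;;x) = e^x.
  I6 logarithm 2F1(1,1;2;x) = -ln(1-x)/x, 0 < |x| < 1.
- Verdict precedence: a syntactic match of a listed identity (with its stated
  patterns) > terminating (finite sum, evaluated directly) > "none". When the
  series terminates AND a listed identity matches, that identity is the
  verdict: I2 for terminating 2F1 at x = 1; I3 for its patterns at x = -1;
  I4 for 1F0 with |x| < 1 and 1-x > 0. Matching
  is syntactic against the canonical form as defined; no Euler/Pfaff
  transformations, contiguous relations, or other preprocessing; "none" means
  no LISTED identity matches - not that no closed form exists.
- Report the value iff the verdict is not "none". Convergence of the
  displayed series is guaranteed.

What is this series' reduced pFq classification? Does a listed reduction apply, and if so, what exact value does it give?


Key observation: with t_0 = -5/8, the expanded ratio factors over Q; C = -5/8, roots give parameters.
Ratio: r(k) = (-1) * (k-5/3) (k+4) / [(k+20/3) (k+1)] - poly over poly, x = (-1) from leading terms; C = -5/8 at k = 0.

Classification (C = -5/8): 2F1 with upper {-5/3, 4}, lower {20/3}, argument x = -1. Verdict: the Kummer evaluation I3 applies (x = -1; c = 20/3 equals 1+a-b for upper {-5/3, 4}: listed pattern). Exact value: -595/432.
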